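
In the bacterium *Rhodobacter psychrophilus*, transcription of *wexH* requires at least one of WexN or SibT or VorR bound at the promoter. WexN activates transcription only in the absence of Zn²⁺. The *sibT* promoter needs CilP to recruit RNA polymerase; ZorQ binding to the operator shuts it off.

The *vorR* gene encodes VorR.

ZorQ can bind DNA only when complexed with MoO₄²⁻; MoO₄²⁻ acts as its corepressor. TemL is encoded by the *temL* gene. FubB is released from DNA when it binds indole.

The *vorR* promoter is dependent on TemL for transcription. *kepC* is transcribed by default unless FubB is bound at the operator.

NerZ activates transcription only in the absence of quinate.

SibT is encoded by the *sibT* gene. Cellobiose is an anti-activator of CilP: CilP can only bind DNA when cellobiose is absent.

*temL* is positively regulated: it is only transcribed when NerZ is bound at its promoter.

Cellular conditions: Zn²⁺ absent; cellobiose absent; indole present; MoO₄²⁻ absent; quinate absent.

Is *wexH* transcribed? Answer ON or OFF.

ON

Zn²⁺ is absent, so WexN is active.
MoO₄²⁻ is absent, so ZorQ is inactive.
Cellobiose is absent, so CilP is active.
No repressor is bound and CilP is active, so *sibT* is transcribed.
So SibT is produced and active.
Quinate is absent, so NerZ is active.
No repressor is bound and NerZ is active, so *temL* is transcribed.
So TemL is produced and active.
No repressor is bound and TemL is active, so *vorR* is transcribed.
So VorR is produced and active.
Activator WexN is present, so *wexH* is transcribed.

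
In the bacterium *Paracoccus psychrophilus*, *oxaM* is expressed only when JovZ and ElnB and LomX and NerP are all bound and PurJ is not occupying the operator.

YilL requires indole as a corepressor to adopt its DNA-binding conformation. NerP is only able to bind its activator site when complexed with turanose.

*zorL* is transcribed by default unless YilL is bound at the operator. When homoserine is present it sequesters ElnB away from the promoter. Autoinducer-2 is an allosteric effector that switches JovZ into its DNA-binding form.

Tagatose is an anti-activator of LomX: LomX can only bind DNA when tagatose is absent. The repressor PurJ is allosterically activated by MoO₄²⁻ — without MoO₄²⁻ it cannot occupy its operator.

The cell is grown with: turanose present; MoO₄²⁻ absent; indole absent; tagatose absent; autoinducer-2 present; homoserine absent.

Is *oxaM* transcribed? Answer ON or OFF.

Autoinducer-2 is present, so JovZ is active.
Homoserine is absent, so ElnB is active.
Tagatose is absent, so LomX is active.
MoO₄²⁻ is absent, so PurJ is inactive.
Turanose is present, so NerP is active.
No repressor is bound and JovZ and ElnB and LomX and NerP are active, so *oxaM* is transcribed.

ON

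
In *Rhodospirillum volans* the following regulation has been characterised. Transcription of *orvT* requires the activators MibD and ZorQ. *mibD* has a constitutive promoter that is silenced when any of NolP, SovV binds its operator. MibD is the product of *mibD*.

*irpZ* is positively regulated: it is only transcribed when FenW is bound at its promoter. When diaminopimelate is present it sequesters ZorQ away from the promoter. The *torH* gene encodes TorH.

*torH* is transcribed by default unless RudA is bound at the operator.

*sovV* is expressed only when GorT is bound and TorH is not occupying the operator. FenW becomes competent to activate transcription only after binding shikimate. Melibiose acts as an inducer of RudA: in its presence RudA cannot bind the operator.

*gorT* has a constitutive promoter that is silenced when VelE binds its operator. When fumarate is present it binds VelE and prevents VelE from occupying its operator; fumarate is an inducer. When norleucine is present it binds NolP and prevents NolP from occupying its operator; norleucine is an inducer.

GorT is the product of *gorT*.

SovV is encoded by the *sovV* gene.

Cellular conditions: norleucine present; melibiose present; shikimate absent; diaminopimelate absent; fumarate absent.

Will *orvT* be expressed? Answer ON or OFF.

Norleucine is present, so NolP is inactive.
Fumarate is absent, so VelE is active.
With repressor VelE bound, *gorT* is not transcribed.
So GorT is not produced.
Melibiose is present, so RudA is inactive.
With no repressor bound, *torH* is transcribed.
So TorH is produced and active.
With repressor TorH bound, *sovV* is not transcribed.
So SovV is not produced.
With no repressor bound, *mibD* is transcribed.
So MibD is produced and active.
Diaminopimelate is absent, so ZorQ is active.
No repressor is bound and MibD and ZorQ are active, so *orvT* is transcribed.

ON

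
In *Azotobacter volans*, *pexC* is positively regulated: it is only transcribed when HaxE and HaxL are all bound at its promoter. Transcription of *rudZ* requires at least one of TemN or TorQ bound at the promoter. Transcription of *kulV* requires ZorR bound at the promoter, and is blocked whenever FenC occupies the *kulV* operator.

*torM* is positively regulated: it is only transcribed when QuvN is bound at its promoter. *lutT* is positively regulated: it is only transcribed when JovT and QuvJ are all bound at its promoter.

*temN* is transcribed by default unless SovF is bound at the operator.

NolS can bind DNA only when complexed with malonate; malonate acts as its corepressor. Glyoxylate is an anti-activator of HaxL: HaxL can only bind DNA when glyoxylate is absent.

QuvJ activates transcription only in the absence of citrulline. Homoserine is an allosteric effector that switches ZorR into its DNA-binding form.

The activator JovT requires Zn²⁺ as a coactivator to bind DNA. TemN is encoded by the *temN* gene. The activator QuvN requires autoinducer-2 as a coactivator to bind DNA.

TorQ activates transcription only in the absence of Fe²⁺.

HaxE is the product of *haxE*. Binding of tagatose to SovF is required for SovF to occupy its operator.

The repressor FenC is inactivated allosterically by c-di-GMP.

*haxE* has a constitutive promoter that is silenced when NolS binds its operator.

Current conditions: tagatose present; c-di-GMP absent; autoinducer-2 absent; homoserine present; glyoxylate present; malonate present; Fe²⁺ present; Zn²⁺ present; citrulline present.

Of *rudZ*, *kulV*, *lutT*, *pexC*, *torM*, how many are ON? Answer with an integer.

0

Tagatose is present, so SovF is active.
With repressor SovF bound, *temN* is not transcribed.
So TemN is not produced.
Fe²⁺ is present, so TorQ is inactive.
No activator is available at the *rudZ* promoter, so *rudZ* is not transcribed.
→ *rudZ* is OFF.
Homoserine is present, so ZorR is active.
c-di-GMP is absent, so FenC is active.
With repressor FenC bound, *kulV* is not transcribed.
→ *kulV* is OFF.
Zn²⁺ is present, so JovT is active.
Citrulline is present, so QuvJ is inactive.
Required activator QuvJ is absent, so *lutT* is not transcribed.
→ *lutT* is OFF.
Malonate is present, so NolS is active.
With repressor NolS bound, *haxE* is not transcribed.
So HaxE is not produced.
Glyoxylate is present, so HaxL is inactive.
Required activator HaxE is absent, so *pexC* is not transcribed.
→ *pexC* is OFF.
Autoinducer-2 is absent, so QuvN is inactive.
Required activator QuvN is absent, so *torM* is not transcribed.
→ *torM* is OFF.
0 of the 5 genes are transcribed.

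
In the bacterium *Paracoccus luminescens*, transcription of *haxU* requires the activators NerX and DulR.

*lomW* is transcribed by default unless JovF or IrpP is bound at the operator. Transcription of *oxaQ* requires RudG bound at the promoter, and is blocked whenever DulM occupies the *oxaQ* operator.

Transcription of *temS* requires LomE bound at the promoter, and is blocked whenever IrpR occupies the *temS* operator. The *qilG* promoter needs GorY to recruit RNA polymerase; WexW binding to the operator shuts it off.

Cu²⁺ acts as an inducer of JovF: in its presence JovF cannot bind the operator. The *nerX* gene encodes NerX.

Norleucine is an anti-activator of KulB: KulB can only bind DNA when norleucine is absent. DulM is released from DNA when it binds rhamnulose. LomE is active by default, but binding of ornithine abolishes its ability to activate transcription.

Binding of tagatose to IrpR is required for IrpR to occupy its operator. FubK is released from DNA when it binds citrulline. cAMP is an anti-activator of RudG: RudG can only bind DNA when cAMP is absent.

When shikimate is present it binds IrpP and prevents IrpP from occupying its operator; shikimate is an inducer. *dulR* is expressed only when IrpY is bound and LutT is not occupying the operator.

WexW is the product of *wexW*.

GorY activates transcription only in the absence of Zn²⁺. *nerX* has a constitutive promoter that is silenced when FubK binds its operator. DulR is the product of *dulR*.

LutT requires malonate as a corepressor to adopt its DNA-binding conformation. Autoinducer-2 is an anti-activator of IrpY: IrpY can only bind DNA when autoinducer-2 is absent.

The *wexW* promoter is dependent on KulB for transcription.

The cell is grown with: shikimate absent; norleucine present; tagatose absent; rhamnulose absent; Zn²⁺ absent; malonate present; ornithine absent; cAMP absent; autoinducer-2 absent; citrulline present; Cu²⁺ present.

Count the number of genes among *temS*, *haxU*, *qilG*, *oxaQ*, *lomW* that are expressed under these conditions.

Tagatose is absent, so IrpR is inactive.
Ornithine is absent, so LomE is active.
No repressor is bound and LomE is active, so *temS* is transcribed.
→ *temS* is ON.
Citrulline is present, so FubK is inactive.
With no repressor bound, *nerX* is transcribed.
So NerX is produced and active.
Autoinducer-2 is absent, so IrpY is active.
Malonate is present, so LutT is active.
With repressor LutT bound, *dulR* is not transcribed.
So DulR is not produced.
Required activator DulR is absent, so *haxU* is not transcribed.
→ *haxU* is OFF.
Norleucine is present, so KulB is inactive.
Required activator KulB is absent, so *wexW* is not transcribed.
So WexW is not produced.
Zn²⁺ is absent, so GorY is active.
No repressor is bound and GorY is active, so *qilG* is transcribed.
→ *qilG* is ON.
Rhamnulose is absent, so DulM is active.
cAMP is absent, so RudG is active.
With repressor DulM bound, *oxaQ* is not transcribed.
→ *oxaQ* is OFF.
Cu²⁺ is present, so JovF is inactive.
Shikimate is absent, so IrpP is active.
With repressor IrpP bound, *lomW* is not transcribed.
→ *lomW* is OFF.
2 of the 5 genes are transcribed.

2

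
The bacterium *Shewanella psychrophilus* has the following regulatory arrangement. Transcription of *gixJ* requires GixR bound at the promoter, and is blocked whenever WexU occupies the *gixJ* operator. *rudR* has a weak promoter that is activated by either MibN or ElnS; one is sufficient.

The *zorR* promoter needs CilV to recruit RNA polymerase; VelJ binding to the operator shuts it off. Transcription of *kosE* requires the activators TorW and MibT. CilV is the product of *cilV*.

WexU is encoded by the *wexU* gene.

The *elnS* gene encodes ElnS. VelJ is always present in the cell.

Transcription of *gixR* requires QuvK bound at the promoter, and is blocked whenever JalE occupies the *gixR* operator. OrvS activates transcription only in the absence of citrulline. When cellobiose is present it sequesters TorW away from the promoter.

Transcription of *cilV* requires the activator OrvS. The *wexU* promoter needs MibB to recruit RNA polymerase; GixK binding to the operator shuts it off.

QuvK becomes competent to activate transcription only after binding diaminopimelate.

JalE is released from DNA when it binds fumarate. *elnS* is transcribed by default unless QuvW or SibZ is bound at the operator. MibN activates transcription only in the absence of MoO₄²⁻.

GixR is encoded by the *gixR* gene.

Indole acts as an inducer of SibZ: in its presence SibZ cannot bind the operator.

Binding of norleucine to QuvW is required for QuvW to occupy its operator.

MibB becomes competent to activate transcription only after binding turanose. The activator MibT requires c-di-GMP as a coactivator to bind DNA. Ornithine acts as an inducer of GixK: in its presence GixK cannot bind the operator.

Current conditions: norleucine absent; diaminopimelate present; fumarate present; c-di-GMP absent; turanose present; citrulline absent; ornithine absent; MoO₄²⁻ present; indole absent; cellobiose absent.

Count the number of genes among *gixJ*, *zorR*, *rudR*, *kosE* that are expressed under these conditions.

1

Diaminopimelate is present, so QuvK is active.
Fumarate is present, so JalE is inactive.
No repressor is bound and QuvK is active, so *gixR* is transcribed.
So GixR is produced and active.
Turanose is present, so MibB is active.
Ornithine is absent, so GixK is active.
With repressor GixK bound, *wexU* is not transcribed.
So WexU is not produced.
No repressor is bound and GixR is active, so *gixJ* is transcribed.
→ *gixJ* is ON.
VelJ is produced constitutively and is active.
Citrulline is absent, so OrvS is active.
No repressor is bound and OrvS is active, so *cilV* is transcribed.
So CilV is produced and active.
With repressor VelJ bound, *zorR* is not transcribed.
→ *zorR* is OFF.
MoO₄²⁻ is present, so MibN is inactive.
Norleucine is absent, so QuvW is inactive.
Indole is absent, so SibZ is active.
With repressor SibZ bound, *elnS* is not transcribed.
So ElnS is not produced.
No activator is available at the *rudR* promoter, so *rudR* is not transcribed.
→ *rudR* is OFF.
Cellobiose is absent, so TorW is active.
c-di-GMP is absent, so MibT is inactive.
Required activator MibT is absent, so *kosE* is not transcribed.
→ *kosE* is OFF.
1 of the 4 genes is transcribed.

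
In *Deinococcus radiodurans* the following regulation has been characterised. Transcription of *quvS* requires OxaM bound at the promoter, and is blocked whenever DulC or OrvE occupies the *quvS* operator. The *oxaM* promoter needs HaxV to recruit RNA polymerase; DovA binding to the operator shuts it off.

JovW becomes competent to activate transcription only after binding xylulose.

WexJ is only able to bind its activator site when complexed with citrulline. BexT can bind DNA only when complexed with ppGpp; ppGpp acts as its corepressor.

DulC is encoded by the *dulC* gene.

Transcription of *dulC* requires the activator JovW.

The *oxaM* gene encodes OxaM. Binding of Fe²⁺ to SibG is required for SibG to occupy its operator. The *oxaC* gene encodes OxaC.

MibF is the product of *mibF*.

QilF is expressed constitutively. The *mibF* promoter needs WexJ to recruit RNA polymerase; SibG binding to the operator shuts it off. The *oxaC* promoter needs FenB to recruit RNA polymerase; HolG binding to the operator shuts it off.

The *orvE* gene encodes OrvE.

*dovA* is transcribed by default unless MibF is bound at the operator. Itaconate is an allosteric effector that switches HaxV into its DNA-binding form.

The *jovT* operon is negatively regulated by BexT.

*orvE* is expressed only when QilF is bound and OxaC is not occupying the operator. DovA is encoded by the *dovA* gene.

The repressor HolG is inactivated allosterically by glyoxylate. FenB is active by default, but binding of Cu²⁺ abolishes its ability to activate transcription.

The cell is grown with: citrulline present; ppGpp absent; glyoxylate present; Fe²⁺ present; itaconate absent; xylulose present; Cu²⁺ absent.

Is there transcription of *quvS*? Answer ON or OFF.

OFF

Xylulose is present, so JovW is active.
No repressor is bound and JovW is active, so *dulC* is transcribed.
So DulC is produced and active.
Citrulline is present, so WexJ is active.
Fe²⁺ is present, so SibG is active.
With repressor SibG bound, *mibF* is not transcribed.
So MibF is not produced.
With no repressor bound, *dovA* is transcribed.
So DovA is produced and active.
Itaconate is absent, so HaxV is inactive.
With repressor DovA bound, *oxaM* is not transcribed.
So OxaM is not produced.
QilF is produced constitutively and is active.
Cu²⁺ is absent, so FenB is active.
Glyoxylate is present, so HolG is inactive.
No repressor is bound and FenB is active, so *oxaC* is transcribed.
So OxaC is produced and active.
With repressor OxaC bound, *orvE* is not transcribed.
So OrvE is not produced.
With repressor DulC bound, *quvS* is not transcribed.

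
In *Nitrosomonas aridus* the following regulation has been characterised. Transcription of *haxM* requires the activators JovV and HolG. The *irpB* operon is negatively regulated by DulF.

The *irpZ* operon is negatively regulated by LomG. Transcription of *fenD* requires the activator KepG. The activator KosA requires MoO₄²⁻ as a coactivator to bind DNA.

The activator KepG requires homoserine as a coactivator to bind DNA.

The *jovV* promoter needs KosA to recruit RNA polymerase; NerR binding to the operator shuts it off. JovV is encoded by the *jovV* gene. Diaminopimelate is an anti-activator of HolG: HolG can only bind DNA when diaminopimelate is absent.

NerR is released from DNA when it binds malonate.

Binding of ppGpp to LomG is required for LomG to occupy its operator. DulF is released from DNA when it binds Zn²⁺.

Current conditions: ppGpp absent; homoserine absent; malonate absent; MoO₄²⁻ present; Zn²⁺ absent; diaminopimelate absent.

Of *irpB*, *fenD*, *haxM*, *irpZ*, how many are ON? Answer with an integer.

1

Zn²⁺ is absent, so DulF is active.
With repressor DulF bound, *irpB* is not transcribed.
→ *irpB* is OFF.
Homoserine is absent, so KepG is inactive.
Required activator KepG is absent, so *fenD* is not transcribed.
→ *fenD* is OFF.
Malonate is absent, so NerR is active.
MoO₄²⁻ is present, so KosA is active.
With repressor NerR bound, *jovV* is not transcribed.
So JovV is not produced.
Diaminopimelate is absent, so HolG is active.
Required activator JovV is absent, so *haxM* is not transcribed.
→ *haxM* is OFF.
ppGpp is absent, so LomG is inactive.
With no repressor bound, *irpZ* is transcribed.
→ *irpZ* is ON.
1 of the 4 genes is transcribed.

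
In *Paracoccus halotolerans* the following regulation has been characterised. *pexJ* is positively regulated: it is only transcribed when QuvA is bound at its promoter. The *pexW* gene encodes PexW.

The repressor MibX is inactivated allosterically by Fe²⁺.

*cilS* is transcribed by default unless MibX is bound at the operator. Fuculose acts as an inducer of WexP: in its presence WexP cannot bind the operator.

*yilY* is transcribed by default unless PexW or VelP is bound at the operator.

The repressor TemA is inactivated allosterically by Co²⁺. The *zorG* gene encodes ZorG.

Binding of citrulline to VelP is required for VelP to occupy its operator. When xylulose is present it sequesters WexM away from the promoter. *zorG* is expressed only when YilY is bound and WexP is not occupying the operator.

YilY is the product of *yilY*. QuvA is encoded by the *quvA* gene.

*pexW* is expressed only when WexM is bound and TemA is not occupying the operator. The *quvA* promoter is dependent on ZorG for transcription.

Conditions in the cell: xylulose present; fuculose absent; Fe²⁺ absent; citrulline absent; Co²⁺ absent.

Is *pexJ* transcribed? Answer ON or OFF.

Co²⁺ is absent, so TemA is active.
Xylulose is present, so WexM is inactive.
With repressor TemA bound, *pexW* is not transcribed.
So PexW is not produced.
Citrulline is absent, so VelP is inactive.
With no repressor bound, *yilY* is transcribed.
So YilY is produced and active.
Fuculose is absent, so WexP is active.
With repressor WexP bound, *zorG* is not transcribed.
So ZorG is not produced.
Required activator ZorG is absent, so *quvA* is not transcribed.
So QuvA is not produced.
Required activator QuvA is absent, so *pexJ* is not transcribed.

OFF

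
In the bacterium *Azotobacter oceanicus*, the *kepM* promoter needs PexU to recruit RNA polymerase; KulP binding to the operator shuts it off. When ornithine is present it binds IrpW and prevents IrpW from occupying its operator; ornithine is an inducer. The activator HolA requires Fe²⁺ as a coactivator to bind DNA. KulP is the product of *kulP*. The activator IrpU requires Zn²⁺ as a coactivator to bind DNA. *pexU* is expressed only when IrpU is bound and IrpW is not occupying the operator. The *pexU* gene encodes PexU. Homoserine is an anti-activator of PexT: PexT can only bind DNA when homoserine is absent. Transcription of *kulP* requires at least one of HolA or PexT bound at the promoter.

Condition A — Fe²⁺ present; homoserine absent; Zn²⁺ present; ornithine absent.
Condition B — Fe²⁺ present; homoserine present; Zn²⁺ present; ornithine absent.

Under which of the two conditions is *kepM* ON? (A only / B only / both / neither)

Condition A:
Fe²⁺ is present, so HolA is active.
Homoserine is absent, so PexT is active.
Activator HolA is present, so *kulP* is transcribed.
So KulP is produced and active.
Zn²⁺ is present, so IrpU is active.
Ornithine is absent, so IrpW is active.
With repressor IrpW bound, *pexU* is not transcribed.
So PexU is not produced.
With repressor KulP bound, *kepM* is not transcribed.
→ *kepM* is OFF in A.
Condition B:
Fe²⁺ is present, so HolA is active.
Homoserine is present, so PexT is inactive.
Activator HolA is present, so *kulP* is transcribed.
So KulP is produced and active.
Zn²⁺ is present, so IrpU is active.
Ornithine is absent, so IrpW is active.
With repressor IrpW bound, *pexU* is not transcribed.
So PexU is not produced.
With repressor KulP bound, *kepM* is not transcribed.
→ *kepM* is OFF in B.

neither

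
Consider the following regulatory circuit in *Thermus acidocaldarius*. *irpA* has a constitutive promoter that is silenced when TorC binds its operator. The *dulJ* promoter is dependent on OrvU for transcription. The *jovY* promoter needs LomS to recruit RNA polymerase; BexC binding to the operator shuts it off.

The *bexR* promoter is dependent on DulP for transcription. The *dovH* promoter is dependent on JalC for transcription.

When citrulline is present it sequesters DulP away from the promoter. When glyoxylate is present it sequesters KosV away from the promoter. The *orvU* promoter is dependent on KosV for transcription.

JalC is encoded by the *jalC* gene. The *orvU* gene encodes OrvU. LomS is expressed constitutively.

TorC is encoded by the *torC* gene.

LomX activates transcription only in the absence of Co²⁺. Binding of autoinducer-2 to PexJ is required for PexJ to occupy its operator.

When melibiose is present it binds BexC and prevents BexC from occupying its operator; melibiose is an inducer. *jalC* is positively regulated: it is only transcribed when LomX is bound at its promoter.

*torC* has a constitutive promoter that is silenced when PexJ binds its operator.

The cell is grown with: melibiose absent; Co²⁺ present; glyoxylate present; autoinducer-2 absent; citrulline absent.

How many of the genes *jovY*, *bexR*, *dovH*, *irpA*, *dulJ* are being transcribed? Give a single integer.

LomS is produced constitutively and is active.
Melibiose is absent, so BexC is active.
With repressor BexC bound, *jovY* is not transcribed.
→ *jovY* is OFF.
Citrulline is absent, so DulP is active.
No repressor is bound and DulP is active, so *bexR* is transcribed.
→ *bexR* is ON.
Co²⁺ is present, so LomX is inactive.
Required activator LomX is absent, so *jalC* is not transcribed.
So JalC is not produced.
Required activator JalC is absent, so *dovH* is not transcribed.
→ *dovH* is OFF.
Autoinducer-2 is absent, so PexJ is inactive.
With no repressor bound, *torC* is transcribed.
So TorC is produced and active.
With repressor TorC bound, *irpA* is not transcribed.
→ *irpA* is OFF.
Glyoxylate is present, so KosV is inactive.
Required activator KosV is absent, so *orvU* is not transcribed.
So OrvU is not produced.
Required activator OrvU is absent, so *dulJ* is not transcribed.
→ *dulJ* is OFF.
1 of the 5 genes is transcribed.

1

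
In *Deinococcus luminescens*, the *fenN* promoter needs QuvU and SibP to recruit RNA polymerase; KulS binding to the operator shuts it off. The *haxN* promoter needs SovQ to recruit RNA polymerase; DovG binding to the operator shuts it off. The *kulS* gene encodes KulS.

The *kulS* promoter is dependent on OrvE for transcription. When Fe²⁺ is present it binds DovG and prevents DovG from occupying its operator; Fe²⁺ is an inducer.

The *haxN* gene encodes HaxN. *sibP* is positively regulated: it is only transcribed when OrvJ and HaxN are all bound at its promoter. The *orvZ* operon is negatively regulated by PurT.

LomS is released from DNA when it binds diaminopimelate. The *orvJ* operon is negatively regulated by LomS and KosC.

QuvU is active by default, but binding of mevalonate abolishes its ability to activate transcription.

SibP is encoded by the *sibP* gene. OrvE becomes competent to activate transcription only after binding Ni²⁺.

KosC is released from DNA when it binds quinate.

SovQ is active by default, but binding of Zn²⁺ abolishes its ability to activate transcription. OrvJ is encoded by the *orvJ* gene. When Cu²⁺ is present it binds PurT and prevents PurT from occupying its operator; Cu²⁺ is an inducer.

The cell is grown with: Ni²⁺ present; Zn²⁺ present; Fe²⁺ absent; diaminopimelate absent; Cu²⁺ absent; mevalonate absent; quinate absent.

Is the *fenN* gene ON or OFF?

Mevalonate is absent, so QuvU is active.
Ni²⁺ is present, so OrvE is active.
No repressor is bound and OrvE is active, so *kulS* is transcribed.
So KulS is produced and active.
Diaminopimelate is absent, so LomS is active.
Quinate is absent, so KosC is active.
With repressor LomS bound, *orvJ* is not transcribed.
So OrvJ is not produced.
Zn²⁺ is present, so SovQ is inactive.
Fe²⁺ is absent, so DovG is active.
With repressor DovG bound, *haxN* is not transcribed.
So HaxN is not produced.
Required activator OrvJ is absent, so *sibP* is not transcribed.
So SibP is not produced.
With repressor KulS bound, *fenN* is not transcribed.

OFF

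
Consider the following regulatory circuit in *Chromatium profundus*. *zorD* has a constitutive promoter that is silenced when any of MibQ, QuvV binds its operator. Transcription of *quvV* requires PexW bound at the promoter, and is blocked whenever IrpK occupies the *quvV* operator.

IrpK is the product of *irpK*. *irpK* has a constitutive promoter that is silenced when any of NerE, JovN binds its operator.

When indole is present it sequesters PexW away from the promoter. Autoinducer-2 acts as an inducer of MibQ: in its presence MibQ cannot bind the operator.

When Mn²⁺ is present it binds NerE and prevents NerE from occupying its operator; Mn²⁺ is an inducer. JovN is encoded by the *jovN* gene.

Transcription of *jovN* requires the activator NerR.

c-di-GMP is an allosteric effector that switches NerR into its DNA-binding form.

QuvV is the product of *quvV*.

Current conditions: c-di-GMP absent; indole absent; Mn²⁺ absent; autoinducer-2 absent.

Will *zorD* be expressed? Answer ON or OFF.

OFF

Autoinducer-2 is absent, so MibQ is active.
Indole is absent, so PexW is active.
Mn²⁺ is absent, so NerE is active.
c-di-GMP is absent, so NerR is inactive.
Required activator NerR is absent, so *jovN* is not transcribed.
So JovN is not produced.
With repressor NerE bound, *irpK* is not transcribed.
So IrpK is not produced.
No repressor is bound and PexW is active, so *quvV* is transcribed.
So QuvV is produced and active.
With repressor MibQ bound, *zorD* is not transcribed.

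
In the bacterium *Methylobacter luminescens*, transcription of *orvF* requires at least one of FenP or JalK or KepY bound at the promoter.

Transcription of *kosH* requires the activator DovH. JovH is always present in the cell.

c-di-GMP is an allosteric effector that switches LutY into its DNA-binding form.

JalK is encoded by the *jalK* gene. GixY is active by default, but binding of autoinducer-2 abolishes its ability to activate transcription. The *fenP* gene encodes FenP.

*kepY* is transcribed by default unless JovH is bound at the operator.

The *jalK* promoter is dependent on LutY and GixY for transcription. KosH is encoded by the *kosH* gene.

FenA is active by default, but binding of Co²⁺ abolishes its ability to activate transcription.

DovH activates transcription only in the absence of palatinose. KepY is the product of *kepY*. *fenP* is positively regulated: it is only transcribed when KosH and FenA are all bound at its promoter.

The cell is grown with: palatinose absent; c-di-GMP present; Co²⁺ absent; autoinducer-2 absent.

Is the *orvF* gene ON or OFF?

ON

Palatinose is absent, so DovH is active.
No repressor is bound and DovH is active, so *kosH* is transcribed.
So KosH is produced and active.
Co²⁺ is absent, so FenA is active.
No repressor is bound and KosH and FenA are active, so *fenP* is transcribed.
So FenP is produced and active.
c-di-GMP is present, so LutY is active.
Autoinducer-2 is absent, so GixY is active.
No repressor is bound and LutY and GixY are active, so *jalK* is transcribed.
So JalK is produced and active.
JovH is produced constitutively and is active.
With repressor JovH bound, *kepY* is not transcribed.
So KepY is not produced.
Activator FenP is present, so *orvF* is transcribed.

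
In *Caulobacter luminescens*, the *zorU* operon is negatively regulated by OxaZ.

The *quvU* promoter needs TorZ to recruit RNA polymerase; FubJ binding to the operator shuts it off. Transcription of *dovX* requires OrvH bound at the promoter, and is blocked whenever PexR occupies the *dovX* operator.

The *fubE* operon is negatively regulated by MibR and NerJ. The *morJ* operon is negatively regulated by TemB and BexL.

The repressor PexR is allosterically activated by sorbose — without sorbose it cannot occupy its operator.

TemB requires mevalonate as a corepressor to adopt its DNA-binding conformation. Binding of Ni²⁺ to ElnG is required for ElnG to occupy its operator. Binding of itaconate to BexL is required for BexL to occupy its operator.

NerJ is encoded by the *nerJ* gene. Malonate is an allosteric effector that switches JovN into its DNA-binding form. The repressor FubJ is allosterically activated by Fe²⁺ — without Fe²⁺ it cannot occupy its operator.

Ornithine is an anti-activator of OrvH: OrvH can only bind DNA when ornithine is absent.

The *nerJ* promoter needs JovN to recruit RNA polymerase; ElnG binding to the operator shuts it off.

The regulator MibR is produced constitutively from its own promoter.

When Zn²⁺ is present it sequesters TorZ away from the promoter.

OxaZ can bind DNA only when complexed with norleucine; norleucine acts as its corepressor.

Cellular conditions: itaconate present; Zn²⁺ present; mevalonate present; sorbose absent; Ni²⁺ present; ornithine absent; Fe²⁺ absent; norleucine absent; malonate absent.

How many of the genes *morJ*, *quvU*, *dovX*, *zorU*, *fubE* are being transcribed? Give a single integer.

Mevalonate is present, so TemB is active.
Itaconate is present, so BexL is active.
With repressor TemB bound, *morJ* is not transcribed.
→ *morJ* is OFF.
Fe²⁺ is absent, so FubJ is inactive.
Zn²⁺ is present, so TorZ is inactive.
Required activator TorZ is absent, so *quvU* is not transcribed.
→ *quvU* is OFF.
Ornithine is absent, so OrvH is active.
Sorbose is absent, so PexR is inactive.
No repressor is bound and OrvH is active, so *dovX* is transcribed.
→ *dovX* is ON.
Norleucine is absent, so OxaZ is inactive.
With no repressor bound, *zorU* is transcribed.
→ *zorU* is ON.
MibR is produced constitutively and is active.
Malonate is absent, so JovN is inactive.
Ni²⁺ is present, so ElnG is active.
With repressor ElnG bound, *nerJ* is not transcribed.
So NerJ is not produced.
With repressor MibR bound, *fubE* is not transcribed.
→ *fubE* is OFF.
2 of the 5 genes are transcribed.

2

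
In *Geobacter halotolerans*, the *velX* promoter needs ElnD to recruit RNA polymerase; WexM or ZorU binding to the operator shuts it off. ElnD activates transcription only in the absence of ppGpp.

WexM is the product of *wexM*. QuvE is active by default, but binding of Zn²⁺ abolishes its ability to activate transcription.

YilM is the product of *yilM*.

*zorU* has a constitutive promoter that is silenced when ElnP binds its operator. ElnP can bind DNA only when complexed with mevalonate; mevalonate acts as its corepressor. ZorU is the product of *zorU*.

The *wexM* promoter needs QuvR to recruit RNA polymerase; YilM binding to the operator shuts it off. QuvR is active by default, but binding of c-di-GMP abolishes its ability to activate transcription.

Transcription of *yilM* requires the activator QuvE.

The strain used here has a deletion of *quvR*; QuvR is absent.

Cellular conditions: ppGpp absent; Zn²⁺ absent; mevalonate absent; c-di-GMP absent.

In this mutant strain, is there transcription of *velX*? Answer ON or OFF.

QuvR is non-functional in this strain, so it has no effect.
Zn²⁺ is absent, so QuvE is active.
No repressor is bound and QuvE is active, so *yilM* is transcribed.
So YilM is produced and active.
With repressor YilM bound, *wexM* is not transcribed.
So WexM is not produced.
Mevalonate is absent, so ElnP is inactive.
With no repressor bound, *zorU* is transcribed.
So ZorU is produced and active.
ppGpp is absent, so ElnD is active.
With repressor ZorU bound, *velX* is not transcribed.

OFF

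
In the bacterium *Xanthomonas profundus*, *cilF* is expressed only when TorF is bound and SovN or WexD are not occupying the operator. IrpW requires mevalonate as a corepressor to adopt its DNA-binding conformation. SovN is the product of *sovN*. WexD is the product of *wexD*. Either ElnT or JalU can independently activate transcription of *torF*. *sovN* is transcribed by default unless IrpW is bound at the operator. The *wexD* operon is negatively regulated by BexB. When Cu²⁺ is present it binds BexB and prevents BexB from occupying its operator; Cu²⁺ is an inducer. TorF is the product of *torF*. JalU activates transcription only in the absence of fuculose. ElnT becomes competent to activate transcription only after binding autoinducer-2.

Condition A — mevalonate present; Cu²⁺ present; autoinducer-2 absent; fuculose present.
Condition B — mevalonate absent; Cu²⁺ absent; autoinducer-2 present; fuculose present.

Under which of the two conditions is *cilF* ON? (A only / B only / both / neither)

neither

Condition A:
Mevalonate is present, so IrpW is active.
With repressor IrpW bound, *sovN* is not transcribed.
So SovN is not produced.
Cu²⁺ is present, so BexB is inactive.
With no repressor bound, *wexD* is transcribed.
So WexD is produced and active.
Autoinducer-2 is absent, so ElnT is inactive.
Fuculose is present, so JalU is inactive.
No activator is available at the *torF* promoter, so *torF* is not transcribed.
So TorF is not produced.
With repressor WexD bound, *cilF* is not transcribed.
→ *cilF* is OFF in A.
Condition B:
Mevalonate is absent, so IrpW is inactive.
With no repressor bound, *sovN* is transcribed.
So SovN is produced and active.
Cu²⁺ is absent, so BexB is active.
With repressor BexB bound, *wexD* is not transcribed.
So WexD is not produced.
Autoinducer-2 is present, so ElnT is active.
Fuculose is present, so JalU is inactive.
Activator ElnT is present, so *torF* is transcribed.
So TorF is produced and active.
With repressor SovN bound, *cilF* is not transcribed.
→ *cilF* is OFF in B.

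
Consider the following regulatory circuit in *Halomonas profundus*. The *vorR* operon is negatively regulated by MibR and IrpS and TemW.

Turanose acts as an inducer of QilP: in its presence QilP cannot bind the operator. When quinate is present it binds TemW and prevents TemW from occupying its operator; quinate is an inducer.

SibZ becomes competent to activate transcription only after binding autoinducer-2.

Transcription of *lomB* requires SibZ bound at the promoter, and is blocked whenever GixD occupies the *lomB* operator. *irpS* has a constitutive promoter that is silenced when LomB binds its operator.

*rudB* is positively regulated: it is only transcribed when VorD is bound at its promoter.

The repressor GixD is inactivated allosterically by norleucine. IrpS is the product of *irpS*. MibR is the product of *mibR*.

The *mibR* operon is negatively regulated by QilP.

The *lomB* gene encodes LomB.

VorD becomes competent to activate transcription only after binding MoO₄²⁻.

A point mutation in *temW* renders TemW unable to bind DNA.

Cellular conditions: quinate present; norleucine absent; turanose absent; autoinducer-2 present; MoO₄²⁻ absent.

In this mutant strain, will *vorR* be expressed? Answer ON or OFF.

OFF

Turanose is absent, so QilP is active.
With repressor QilP bound, *mibR* is not transcribed.
So MibR is not produced.
Norleucine is absent, so GixD is active.
Autoinducer-2 is present, so SibZ is active.
With repressor GixD bound, *lomB* is not transcribed.
So LomB is not produced.
With no repressor bound, *irpS* is transcribed.
So IrpS is produced and active.
TemW is non-functional in this strain, so it has no effect.
With repressor IrpS bound, *vorR* is not transcribed.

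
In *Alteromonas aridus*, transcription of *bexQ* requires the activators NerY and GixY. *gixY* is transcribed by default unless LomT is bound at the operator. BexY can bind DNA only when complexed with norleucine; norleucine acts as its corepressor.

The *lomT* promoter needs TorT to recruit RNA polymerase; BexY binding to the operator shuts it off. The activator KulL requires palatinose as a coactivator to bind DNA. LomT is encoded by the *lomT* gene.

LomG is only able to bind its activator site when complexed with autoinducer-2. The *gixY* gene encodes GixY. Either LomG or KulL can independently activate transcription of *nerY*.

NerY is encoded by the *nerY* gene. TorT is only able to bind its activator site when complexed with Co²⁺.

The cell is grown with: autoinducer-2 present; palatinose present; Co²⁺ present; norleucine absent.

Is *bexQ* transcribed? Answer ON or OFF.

OFF

Autoinducer-2 is present, so LomG is active.
Palatinose is present, so KulL is active.
Activator LomG is present, so *nerY* is transcribed.
So NerY is produced and active.
Co²⁺ is present, so TorT is active.
Norleucine is absent, so BexY is inactive.
No repressor is bound and TorT is active, so *lomT* is transcribed.
So LomT is produced and active.
With repressor LomT bound, *gixY* is not transcribed.
So GixY is not produced.
Required activator GixY is absent, so *bexQ* is not transcribed.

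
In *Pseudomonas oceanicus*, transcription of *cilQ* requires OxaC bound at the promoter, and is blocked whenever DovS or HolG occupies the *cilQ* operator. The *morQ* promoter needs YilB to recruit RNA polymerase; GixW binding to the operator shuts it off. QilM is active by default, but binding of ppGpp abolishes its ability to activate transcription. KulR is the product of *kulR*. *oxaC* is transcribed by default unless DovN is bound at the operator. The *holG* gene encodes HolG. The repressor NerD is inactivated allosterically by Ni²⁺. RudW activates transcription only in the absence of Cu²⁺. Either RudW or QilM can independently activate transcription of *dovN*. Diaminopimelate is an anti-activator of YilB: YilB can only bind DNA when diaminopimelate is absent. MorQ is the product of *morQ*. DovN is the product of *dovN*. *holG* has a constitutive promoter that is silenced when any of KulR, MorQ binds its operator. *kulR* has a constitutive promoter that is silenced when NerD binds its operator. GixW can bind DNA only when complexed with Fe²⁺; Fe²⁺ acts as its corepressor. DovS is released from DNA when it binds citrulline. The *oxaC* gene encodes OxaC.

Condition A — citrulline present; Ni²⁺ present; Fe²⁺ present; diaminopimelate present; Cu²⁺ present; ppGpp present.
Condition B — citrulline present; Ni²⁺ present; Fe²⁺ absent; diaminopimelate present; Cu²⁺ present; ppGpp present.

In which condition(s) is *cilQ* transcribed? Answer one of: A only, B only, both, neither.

both

Condition A:
Citrulline is present, so DovS is inactive.
Ni²⁺ is present, so NerD is inactive.
With no repressor bound, *kulR* is transcribed.
So KulR is produced and active.
Fe²⁺ is present, so GixW is active.
Diaminopimelate is present, so YilB is inactive.
With repressor GixW bound, *morQ* is not transcribed.
So MorQ is not produced.
With repressor KulR bound, *holG* is not transcribed.
So HolG is not produced.
Cu²⁺ is present, so RudW is inactive.
ppGpp is present, so QilM is inactive.
No activator is available at the *dovN* promoter, so *dovN* is not transcribed.
So DovN is not produced.
With no repressor bound, *oxaC* is transcribed.
So OxaC is produced and active.
No repressor is bound and OxaC is active, so *cilQ* is transcribed.
→ *cilQ* is ON in A.
Condition B:
Citrulline is present, so DovS is inactive.
Ni²⁺ is present, so NerD is inactive.
With no repressor bound, *kulR* is transcribed.
So KulR is produced and active.
Fe²⁺ is absent, so GixW is inactive.
Diaminopimelate is present, so YilB is inactive.
Required activator YilB is absent, so *morQ* is not transcribed.
So MorQ is not produced.
With repressor KulR bound, *holG* is not transcribed.
So HolG is not produced.
Cu²⁺ is present, so RudW is inactive.
ppGpp is present, so QilM is inactive.
No activator is available at the *dovN* promoter, so *dovN* is not transcribed.
So DovN is not produced.
With no repressor bound, *oxaC* is transcribed.
So OxaC is produced and active.
No repressor is bound and OxaC is active, so *cilQ* is transcribed.
→ *cilQ* is ON in B.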